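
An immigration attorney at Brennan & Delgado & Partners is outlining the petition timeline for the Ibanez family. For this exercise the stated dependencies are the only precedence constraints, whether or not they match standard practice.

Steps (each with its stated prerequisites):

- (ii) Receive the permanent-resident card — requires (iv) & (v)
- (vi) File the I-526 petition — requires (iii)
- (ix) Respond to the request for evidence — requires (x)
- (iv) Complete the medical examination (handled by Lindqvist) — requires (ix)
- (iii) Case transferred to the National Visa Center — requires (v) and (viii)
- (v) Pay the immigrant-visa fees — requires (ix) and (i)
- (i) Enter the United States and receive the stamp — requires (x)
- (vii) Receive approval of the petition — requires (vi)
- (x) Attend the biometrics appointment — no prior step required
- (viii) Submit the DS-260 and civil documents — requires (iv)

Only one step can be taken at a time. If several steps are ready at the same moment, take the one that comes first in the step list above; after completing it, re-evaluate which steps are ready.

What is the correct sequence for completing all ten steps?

(x) is the only step with nothing outstanding, so it goes first.
(ix) and (i) are both available; (ix) is listed earlier → (ix).
(iv) now also ready, so the ready set is {(iv), (i)}; (iv) is listed earlier → (iv).
(i) and (viii) are both available; (i) is listed earlier → (i).
Now (v) and (viii) have their prerequisites met. (v) is listed earlier, so (v) next.
Now (ii) and (viii) have their prerequisites met. (ii) is listed earlier, so (ii) next.
(viii) needed (iv), now all done → (viii).
That leaves (iii) as the only ready step → (iii).
Next only (vi) has its prerequisites met → (vi).
(vii) needed (vi), now all done → (vii).

(x), (ix), (iv), (i), (v), (ii), (viii), (iii), (vi), (vii)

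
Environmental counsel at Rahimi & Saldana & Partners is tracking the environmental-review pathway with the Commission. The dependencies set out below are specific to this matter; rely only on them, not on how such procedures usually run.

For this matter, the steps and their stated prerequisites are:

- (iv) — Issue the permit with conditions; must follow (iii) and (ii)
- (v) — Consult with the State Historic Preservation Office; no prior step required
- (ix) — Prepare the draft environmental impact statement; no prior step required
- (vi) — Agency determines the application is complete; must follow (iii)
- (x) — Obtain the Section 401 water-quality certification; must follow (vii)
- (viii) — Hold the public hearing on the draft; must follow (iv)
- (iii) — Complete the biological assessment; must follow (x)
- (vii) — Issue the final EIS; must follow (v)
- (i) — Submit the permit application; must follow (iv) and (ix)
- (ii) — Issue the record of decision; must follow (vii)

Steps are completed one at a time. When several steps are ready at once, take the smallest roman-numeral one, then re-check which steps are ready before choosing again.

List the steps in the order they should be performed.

(v), (vii), (ii), (ix), (x), (iii), (iv), (i), (vi), (viii)

(v) and (ix) have no prerequisites; (v) has the earlier label, so (v) is first.
Now (vii) and (ix) have their prerequisites met. (vii) has the earlier label, so (vii) next.
(ii) and (x) now also ready, so the ready set is {(ii), (ix), (x)}; (ii) has the earlier label → (ii).
(ix) and (x) are both available; (ix) has the earlier label → (ix).
That leaves (x) as the only ready step → (x).
(iii) needed (x), now all done → (iii).
(iv) and (vi) are both available; (iv) has the earlier label → (iv).
Ready: (i), (vi) and (viii). (i) has the earlier label → (i).
Now (vi) and (viii) have their prerequisites met. (vi) has the earlier label, so (vi) next.
(viii) is the only step now ready → (viii).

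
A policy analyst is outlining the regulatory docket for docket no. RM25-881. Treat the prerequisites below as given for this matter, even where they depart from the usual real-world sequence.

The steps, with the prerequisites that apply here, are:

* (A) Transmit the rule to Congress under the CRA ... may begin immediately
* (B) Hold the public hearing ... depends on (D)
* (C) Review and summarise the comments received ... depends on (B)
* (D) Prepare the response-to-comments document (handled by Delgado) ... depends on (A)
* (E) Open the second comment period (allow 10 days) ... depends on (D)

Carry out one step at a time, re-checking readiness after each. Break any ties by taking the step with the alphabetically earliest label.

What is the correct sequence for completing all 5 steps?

(A) is the only step with nothing outstanding, so it goes first.
That leaves (D) as the only ready step → (D).
Ready: (B) and (E). (B) has the earlier label → (B).
(C) now also ready, so the ready set is {(C), (E)}; (C) has the earlier label → (C).
(E) is the only step now ready → (E).

(A) → (D) → (B) → (C) → (E)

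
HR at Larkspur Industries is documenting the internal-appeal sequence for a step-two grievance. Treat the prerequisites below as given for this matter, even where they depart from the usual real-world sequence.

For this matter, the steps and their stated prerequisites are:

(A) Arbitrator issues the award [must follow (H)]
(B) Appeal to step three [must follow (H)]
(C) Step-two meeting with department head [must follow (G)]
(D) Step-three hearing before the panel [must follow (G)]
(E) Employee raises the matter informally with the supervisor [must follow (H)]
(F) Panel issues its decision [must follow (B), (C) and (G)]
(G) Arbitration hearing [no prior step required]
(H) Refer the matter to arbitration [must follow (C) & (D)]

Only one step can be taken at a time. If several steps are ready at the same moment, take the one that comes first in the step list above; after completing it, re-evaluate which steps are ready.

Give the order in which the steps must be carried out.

Only (G) has no prerequisites, so it is first.
Ready: (C) and (D). (C) is listed earlier → (C).
(D) needed (G), now all done → (D).
(H) needed (C) and (D), now all done → (H).
Ready: (A), (B) and (E). (A) is listed earlier → (A).
Ready: (B) and (E). (B) is listed earlier → (B).
(F) now also ready, so the ready set is {(E), (F)}; (E) is listed earlier → (E).
Next only (F) has its prerequisites met → (F).

(G) (C) (D) (H) (A) (B) (E) (F)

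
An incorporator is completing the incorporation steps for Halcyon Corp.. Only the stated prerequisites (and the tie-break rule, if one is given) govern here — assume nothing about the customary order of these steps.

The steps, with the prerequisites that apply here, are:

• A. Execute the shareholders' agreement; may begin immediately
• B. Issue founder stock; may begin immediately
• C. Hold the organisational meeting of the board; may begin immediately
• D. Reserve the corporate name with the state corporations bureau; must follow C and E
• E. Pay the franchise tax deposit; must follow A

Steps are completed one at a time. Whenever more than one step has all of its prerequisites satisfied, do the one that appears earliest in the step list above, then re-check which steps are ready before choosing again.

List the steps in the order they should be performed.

A B C E D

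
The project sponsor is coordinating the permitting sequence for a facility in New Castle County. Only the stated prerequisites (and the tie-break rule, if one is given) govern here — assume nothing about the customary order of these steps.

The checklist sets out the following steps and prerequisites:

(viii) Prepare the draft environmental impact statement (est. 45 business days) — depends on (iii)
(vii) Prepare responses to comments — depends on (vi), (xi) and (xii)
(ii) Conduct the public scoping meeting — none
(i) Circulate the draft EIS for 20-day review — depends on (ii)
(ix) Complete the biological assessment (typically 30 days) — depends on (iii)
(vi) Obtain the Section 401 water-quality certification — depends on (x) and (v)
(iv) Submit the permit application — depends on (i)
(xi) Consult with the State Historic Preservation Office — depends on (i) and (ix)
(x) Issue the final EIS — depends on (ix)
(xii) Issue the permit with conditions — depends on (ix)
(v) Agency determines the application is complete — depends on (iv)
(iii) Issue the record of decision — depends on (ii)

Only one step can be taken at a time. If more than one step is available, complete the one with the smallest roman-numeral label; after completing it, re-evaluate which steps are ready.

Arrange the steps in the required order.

(ii), (i), (iii), (iv), (v), (viii), (ix), (x), (vi), (xi), (xii), (vii)

Only (ii) has no prerequisites, so it is first.
Now (i) and (iii) have their prerequisites met. (i) has the earlier label, so (i) next.
(iv) now also ready, so the ready set is {(iii), (iv)}; (iii) has the earlier label → (iii).
Now (iv), (viii) and (ix) have their prerequisites met. (iv) has the earlier label, so (iv) next.
(v), (viii) and (ix) are all available; (v) has the earlier label → (v).
Now (viii) and (ix) have their prerequisites met. (viii) has the earlier label, so (viii) next.
(ix) is the only step now ready → (ix).
(x), (xi) and (xii) are all available; (x) has the earlier label → (x).
(vi) now also ready, so the ready set is {(vi), (xi), (xii)}; (vi) has the earlier label → (vi).
Ready: (xi) and (xii). (xi) has the earlier label → (xi).
(xii) is the only step now ready → (xii).
That leaves (vii) as the only ready step → (vii).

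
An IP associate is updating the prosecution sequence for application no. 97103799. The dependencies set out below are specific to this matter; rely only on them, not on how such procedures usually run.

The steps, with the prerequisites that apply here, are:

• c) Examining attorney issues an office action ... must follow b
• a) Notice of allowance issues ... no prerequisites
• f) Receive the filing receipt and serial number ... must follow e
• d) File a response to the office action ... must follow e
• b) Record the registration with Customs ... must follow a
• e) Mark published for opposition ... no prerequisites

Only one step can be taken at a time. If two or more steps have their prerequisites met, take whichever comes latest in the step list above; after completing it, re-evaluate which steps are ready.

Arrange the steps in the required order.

e and a have no prerequisites; e is listed later, so e is first.
Ready: d, f and a. d is listed later → d.
f and a are both available; f is listed later → f.
Next only a has its prerequisites met → a.
b is the only step now ready → b.
Next only c has its prerequisites met → c.

e → d → f → a → b → c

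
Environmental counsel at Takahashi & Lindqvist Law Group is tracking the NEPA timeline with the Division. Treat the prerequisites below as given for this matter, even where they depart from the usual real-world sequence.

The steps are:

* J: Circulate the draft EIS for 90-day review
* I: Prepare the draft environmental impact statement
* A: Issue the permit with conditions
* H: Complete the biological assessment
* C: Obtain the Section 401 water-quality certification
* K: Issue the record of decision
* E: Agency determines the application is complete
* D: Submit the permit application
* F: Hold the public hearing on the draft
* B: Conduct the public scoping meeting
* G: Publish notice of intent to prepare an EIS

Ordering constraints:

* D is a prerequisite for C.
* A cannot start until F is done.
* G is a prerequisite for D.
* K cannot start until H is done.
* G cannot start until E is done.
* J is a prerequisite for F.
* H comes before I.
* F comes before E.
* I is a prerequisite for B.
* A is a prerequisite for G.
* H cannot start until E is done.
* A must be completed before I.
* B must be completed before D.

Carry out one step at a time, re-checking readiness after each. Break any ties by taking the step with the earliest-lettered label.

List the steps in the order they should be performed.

J F A E G H I B D C K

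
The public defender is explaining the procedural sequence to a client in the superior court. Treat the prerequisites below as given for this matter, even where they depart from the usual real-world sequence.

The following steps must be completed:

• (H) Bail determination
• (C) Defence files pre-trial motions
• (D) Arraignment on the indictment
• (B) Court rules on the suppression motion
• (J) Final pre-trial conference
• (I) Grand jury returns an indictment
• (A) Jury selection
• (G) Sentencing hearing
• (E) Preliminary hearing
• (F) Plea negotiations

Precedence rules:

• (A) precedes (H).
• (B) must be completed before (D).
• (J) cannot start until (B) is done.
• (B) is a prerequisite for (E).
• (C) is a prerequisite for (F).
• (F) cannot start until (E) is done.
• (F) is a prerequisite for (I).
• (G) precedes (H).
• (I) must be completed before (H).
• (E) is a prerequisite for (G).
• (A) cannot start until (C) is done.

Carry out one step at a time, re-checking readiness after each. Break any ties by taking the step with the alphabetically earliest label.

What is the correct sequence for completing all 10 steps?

Nothing is required for (B) and (C). (B) has the earlier label → (B) first.
Now (C), (D), (E) and (J) have their prerequisites met. (C) has the earlier label, so (C) next.
(A) now also ready, so the ready set is {(A), (D), (E), (J)}; (A) has the earlier label → (A).
Ready: (D), (E) and (J). (D) has the earlier label → (D).
(E) and (J) are both available; (E) has the earlier label → (E).
Now (F), (G) and (J) have their prerequisites met. (F) has the earlier label, so (F) next.
(I) now also ready, so the ready set is {(G), (I), (J)}; (G) has the earlier label → (G).
Ready: (I) and (J). (I) has the earlier label → (I).
(H) now also ready, so the ready set is {(H), (J)}; (H) has the earlier label → (H).
(J) needed (B), now all done → (J).

(B) → (C) → (A) → (D) → (E) → (F) → (G) → (I) → (H) → (J)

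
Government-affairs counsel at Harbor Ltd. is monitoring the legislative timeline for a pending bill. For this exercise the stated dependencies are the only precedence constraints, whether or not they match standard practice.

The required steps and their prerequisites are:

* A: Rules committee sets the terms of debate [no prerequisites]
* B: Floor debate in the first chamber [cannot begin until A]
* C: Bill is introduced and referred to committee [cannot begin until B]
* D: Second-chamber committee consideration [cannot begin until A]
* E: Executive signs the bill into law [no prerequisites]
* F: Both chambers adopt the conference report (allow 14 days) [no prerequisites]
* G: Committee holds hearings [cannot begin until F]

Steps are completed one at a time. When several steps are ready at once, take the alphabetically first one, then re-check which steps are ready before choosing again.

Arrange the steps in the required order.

A, E and F have no prerequisites; A has the earlier label, so A is first.
B and D now also ready, so the ready set is {B, D, E, F}; B has the earlier label → B.
Ready: C, D, E and F. C has the earlier label → C.
Ready: D, E and F. D has the earlier label → D.
Now E and F have their prerequisites met. E has the earlier label, so E next.
F is the only step now ready → F.
Next only G has its prerequisites met → G.

A, B, C, D, E, F, G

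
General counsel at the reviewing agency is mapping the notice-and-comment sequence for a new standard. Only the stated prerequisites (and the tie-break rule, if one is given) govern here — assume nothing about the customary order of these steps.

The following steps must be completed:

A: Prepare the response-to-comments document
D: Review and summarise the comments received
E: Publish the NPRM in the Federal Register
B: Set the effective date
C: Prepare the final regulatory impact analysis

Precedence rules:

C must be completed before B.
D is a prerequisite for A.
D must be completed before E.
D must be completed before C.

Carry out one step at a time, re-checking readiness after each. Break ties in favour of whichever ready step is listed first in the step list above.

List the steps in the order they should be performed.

D, A, E, C, B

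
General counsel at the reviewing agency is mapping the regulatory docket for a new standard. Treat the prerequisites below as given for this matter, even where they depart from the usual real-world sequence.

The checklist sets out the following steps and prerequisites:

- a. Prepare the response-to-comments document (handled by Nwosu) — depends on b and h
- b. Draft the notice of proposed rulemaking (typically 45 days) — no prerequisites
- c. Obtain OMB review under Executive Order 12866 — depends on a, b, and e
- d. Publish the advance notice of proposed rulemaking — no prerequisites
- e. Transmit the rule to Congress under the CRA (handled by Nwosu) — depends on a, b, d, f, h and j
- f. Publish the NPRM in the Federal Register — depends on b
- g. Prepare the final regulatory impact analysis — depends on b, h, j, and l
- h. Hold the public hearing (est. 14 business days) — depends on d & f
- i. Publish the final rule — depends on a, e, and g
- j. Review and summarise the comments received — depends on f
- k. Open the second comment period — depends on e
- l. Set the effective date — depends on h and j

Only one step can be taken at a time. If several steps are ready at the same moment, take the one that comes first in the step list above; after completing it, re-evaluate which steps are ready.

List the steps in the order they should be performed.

Nothing is required for b and d. b is listed earlier → b first.
Now d and f have their prerequisites met. d is listed earlier, so d next.
f needed b, now all done → f.
Now h and j have their prerequisites met. h is listed earlier, so h next.
Now a and j have their prerequisites met. a is listed earlier, so a next.
j needed f, now all done → j.
e and l are both available; e is listed earlier → e.
c and k now also ready, so the ready set is {c, k, l}; c is listed earlier → c.
Now k and l have their prerequisites met. k is listed earlier, so k next.
That leaves l as the only ready step → l.
That leaves g as the only ready step → g.
i is the only step now ready → i.

b → d → f → h → a → j → e → c → k → l → g → i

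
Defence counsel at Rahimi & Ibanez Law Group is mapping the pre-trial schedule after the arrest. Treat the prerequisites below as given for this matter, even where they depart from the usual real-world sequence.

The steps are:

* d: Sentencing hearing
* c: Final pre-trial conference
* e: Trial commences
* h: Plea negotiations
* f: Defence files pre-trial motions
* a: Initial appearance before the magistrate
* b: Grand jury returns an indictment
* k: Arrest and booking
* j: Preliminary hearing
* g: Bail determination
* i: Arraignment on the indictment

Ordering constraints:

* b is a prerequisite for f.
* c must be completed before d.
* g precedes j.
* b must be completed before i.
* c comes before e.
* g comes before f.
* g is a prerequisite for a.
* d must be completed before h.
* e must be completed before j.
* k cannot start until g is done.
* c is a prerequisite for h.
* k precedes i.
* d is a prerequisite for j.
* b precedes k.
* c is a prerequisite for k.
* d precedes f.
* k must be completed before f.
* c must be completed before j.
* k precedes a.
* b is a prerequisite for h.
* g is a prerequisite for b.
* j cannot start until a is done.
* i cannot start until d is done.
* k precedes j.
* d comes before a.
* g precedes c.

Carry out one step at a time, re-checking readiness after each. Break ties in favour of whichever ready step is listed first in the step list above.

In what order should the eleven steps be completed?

g, c, d, e, b, h, k, f, a, j, i

g is the only step with nothing outstanding, so it goes first.
Now c and b have their prerequisites met. c is listed earlier, so c next.
d and e now also ready, so the ready set is {d, e, b}; d is listed earlier → d.
e and b are both available; e is listed earlier → e.
b needed g, now all done → b.
h and k are both available; h is listed earlier → h.
That leaves k as the only ready step → k.
f, a and i are all available; f is listed earlier → f.
Now a and i have their prerequisites met. a is listed earlier, so a next.
Now j and i have their prerequisites met. j is listed earlier, so j next.
Next only i has its prerequisites met → i.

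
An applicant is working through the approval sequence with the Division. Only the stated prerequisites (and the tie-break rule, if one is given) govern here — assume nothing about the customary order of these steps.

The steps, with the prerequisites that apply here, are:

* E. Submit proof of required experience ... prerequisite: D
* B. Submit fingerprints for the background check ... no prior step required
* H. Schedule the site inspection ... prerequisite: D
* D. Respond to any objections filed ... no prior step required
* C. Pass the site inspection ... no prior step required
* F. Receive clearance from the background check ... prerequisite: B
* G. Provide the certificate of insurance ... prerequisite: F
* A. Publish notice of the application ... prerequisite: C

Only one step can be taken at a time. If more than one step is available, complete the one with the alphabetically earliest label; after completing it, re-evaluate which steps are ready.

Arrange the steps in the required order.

B, C, A, D, E, F, G, H

B, C and D have no prerequisites; B has the earlier label, so B is first.
Ready: C, D and F. C has the earlier label → C.
A now also ready, so the ready set is {A, D, F}; A has the earlier label → A.
D and F are both available; D has the earlier label → D.
E, F and H are all available; E has the earlier label → E.
F and H are both available; F has the earlier label → F.
G now also ready, so the ready set is {G, H}; G has the earlier label → G.
H is the only step now ready → H.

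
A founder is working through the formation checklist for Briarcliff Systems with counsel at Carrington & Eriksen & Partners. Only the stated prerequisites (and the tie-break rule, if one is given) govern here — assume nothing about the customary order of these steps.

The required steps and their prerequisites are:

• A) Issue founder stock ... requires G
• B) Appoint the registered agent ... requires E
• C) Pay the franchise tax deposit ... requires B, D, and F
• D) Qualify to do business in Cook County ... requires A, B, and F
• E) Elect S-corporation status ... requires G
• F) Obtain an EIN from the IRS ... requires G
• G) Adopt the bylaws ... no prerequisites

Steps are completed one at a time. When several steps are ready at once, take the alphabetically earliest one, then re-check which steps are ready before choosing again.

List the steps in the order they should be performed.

G, A, E, B, F, D, C

G is the only step with nothing outstanding, so it goes first.
Now A, E and F have their prerequisites met. A has the earlier label, so A next.
Ready: E and F. E has the earlier label → E.
B and F are both available; B has the earlier label → B.
That leaves F as the only ready step → F.
Next only D has its prerequisites met → D.
Next only C has its prerequisites met → C.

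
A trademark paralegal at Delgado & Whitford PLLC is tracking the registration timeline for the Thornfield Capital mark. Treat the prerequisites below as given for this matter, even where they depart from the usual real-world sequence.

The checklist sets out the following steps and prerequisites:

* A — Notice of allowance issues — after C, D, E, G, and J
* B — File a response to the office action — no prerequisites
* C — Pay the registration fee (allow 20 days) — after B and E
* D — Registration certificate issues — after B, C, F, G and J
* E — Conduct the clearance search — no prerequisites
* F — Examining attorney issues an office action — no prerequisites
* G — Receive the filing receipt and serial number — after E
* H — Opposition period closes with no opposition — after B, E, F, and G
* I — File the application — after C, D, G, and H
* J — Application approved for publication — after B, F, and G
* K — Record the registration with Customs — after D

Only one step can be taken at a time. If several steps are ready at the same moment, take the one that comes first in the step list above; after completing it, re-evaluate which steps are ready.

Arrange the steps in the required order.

B, E, C, F, G, H, J, D, A, I, K

Nothing is required for B, E and F. B is listed earlier → B first.
Ready: E and F. E is listed earlier → E.
C and G now also ready, so the ready set is {C, F, G}; C is listed earlier → C.
Now F and G have their prerequisites met. F is listed earlier, so F next.
Next only G has its prerequisites met → G.
Now H and J have their prerequisites met. H is listed earlier, so H next.
That leaves J as the only ready step → J.
That leaves D as the only ready step → D.
Ready: A, I and K. A is listed earlier → A.
Now I and K have their prerequisites met. I is listed earlier, so I next.
K needed D, now all done → K.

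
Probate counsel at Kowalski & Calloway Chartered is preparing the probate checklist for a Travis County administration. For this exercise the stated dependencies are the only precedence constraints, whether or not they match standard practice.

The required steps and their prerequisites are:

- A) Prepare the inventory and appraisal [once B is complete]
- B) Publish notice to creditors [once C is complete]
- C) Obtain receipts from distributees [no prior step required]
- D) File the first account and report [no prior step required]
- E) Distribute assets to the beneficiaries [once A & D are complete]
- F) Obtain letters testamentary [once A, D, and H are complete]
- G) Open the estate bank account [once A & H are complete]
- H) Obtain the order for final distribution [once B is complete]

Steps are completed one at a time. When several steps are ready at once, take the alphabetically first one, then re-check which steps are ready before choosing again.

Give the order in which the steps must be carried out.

Nothing is required for C and D. C has the earlier label → C first.
B now also ready, so the ready set is {B, D}; B has the earlier label → B.
A and H now also ready, so the ready set is {A, D, H}; A has the earlier label → A.
Now D and H have their prerequisites met. D has the earlier label, so D next.
E now also ready, so the ready set is {E, H}; E has the earlier label → E.
H needed B, now all done → H.
Ready: F and G. F has the earlier label → F.
G needed A and H, now all done → G.

C, B, A, D, E, H, F, G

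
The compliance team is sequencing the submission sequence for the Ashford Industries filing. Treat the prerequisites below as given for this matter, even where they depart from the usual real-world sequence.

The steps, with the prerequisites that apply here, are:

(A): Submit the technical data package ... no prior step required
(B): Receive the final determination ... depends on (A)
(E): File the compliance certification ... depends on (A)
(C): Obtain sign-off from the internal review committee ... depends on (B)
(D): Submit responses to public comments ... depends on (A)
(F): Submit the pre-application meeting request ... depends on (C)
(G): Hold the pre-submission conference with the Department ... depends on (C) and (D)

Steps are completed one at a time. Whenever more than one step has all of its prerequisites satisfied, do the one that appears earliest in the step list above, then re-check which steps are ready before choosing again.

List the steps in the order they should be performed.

(A) → (B) → (E) → (C) → (D) → (F) → (G)

Only (A) has no prerequisites, so it is first.
Now (B), (E) and (D) have their prerequisites met. (B) is listed earlier, so (B) next.
(C) now also ready, so the ready set is {(E), (C), (D)}; (E) is listed earlier → (E).
Ready: (C) and (D). (C) is listed earlier → (C).
(F) now also ready, so the ready set is {(D), (F)}; (D) is listed earlier → (D).
Now (F) and (G) have their prerequisites met. (F) is listed earlier, so (F) next.
Next only (G) has its prerequisites met → (G).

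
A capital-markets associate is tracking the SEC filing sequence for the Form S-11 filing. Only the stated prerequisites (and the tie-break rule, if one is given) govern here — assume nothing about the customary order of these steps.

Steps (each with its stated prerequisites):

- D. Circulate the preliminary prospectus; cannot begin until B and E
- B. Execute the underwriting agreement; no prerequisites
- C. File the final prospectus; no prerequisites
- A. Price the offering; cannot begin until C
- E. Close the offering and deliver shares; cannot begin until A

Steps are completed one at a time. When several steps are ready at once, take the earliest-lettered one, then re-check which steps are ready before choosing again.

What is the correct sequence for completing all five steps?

B → C → A → E → D

Nothing is required for B and C. B has the earlier label → B first.
Next only C has its prerequisites met → C.
That leaves A as the only ready step → A.
E is the only step now ready → E.
D needed B and E, now all done → D.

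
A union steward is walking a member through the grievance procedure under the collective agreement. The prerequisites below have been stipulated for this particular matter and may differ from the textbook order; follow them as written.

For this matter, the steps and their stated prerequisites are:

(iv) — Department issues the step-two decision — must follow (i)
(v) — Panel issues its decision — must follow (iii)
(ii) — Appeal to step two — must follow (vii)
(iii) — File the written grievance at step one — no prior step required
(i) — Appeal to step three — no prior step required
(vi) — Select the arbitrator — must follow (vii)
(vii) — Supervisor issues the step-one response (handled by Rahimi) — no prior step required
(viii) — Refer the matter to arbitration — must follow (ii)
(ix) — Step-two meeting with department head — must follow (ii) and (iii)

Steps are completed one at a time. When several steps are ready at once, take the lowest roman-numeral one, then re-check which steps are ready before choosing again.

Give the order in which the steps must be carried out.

(i), (iii), (iv), (v), (vii), (ii), (vi), (viii), (ix)

Nothing is required for (i), (iii) and (vii). (i) has the earlier label → (i) first.
Now (iii), (iv) and (vii) have their prerequisites met. (iii) has the earlier label, so (iii) next.
Ready: (iv), (v) and (vii). (iv) has the earlier label → (iv).
Ready: (v) and (vii). (v) has the earlier label → (v).
Next only (vii) has its prerequisites met → (vii).
(ii) and (vi) are both available; (ii) has the earlier label → (ii).
(vi), (viii) and (ix) are all available; (vi) has the earlier label → (vi).
Now (viii) and (ix) have their prerequisites met. (viii) has the earlier label, so (viii) next.
(ix) needed (ii) and (iii), now all done → (ix).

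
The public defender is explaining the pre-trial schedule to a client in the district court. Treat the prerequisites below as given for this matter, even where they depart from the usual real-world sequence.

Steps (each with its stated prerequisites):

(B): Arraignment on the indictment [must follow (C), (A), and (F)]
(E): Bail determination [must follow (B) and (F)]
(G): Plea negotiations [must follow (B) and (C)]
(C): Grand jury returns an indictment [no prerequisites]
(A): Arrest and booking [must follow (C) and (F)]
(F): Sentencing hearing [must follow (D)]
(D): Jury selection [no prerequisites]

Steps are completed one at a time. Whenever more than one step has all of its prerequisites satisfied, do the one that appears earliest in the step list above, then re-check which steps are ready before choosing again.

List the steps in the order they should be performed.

(C), (D), (F), (A), (B), (E), (G)

Nothing is required for (C) and (D). (C) is listed earlier → (C) first.
Next only (D) has its prerequisites met → (D).
(F) needed (D), now all done → (F).
(A) needed (C) and (F), now all done → (A).
Next only (B) has its prerequisites met → (B).
Ready: (E) and (G). (E) is listed earlier → (E).
(G) is the only step now ready → (G).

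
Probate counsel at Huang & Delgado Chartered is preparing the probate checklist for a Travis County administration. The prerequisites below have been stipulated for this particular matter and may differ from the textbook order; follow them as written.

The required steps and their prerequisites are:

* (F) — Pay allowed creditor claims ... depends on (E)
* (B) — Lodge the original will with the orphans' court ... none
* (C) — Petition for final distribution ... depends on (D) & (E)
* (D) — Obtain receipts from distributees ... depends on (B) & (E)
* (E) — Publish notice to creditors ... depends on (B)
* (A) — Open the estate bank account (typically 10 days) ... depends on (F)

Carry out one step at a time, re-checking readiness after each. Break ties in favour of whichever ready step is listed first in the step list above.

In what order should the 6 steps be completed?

(B) is the only step with nothing outstanding, so it goes first.
Next only (E) has its prerequisites met → (E).
(F) and (D) are both available; (F) is listed earlier → (F).
Now (D) and (A) have their prerequisites met. (D) is listed earlier, so (D) next.
(C) now also ready, so the ready set is {(C), (A)}; (C) is listed earlier → (C).
Next only (A) has its prerequisites met → (A).

(B), (E), (F), (D), (C), (A)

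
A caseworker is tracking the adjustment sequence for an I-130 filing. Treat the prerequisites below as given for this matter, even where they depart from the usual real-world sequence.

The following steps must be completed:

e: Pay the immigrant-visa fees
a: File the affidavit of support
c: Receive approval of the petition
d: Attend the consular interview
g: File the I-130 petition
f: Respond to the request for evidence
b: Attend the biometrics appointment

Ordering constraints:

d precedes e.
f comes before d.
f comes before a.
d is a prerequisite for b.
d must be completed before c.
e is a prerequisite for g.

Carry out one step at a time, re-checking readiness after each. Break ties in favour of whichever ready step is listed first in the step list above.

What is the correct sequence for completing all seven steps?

Only f has no prerequisites, so it is first.
Ready: a and d. a is listed earlier → a.
d is the only step now ready → d.
Now e, c and b have their prerequisites met. e is listed earlier, so e next.
Now c, g and b have their prerequisites met. c is listed earlier, so c next.
Now g and b have their prerequisites met. g is listed earlier, so g next.
That leaves b as the only ready step → b.

f, a, d, e, c, g, b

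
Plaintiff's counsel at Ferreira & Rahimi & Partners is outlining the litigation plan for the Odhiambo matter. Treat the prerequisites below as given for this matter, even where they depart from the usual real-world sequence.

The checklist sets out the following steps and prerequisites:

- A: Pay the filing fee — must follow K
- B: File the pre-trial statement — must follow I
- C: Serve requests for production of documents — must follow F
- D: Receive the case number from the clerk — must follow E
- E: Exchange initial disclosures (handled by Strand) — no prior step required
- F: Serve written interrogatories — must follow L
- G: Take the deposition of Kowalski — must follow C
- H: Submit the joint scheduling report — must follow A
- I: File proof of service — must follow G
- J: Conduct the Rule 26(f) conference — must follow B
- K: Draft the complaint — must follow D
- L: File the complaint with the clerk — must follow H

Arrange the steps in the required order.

E → D → K → A → H → L → F → C → G → I → B → J

E is the only step with nothing outstanding, so it goes first.
D needed E, now all done → D.
K is the only step now ready → K.
A needed K, now all done → A.
H needed A, now all done → H.
That leaves L as the only ready step → L.
F is the only step now ready → F.
That leaves C as the only ready step → C.
G needed C, now all done → G.
I is the only step now ready → I.
Next only B has its prerequisites met → B.
Next only J has its prerequisites met → J.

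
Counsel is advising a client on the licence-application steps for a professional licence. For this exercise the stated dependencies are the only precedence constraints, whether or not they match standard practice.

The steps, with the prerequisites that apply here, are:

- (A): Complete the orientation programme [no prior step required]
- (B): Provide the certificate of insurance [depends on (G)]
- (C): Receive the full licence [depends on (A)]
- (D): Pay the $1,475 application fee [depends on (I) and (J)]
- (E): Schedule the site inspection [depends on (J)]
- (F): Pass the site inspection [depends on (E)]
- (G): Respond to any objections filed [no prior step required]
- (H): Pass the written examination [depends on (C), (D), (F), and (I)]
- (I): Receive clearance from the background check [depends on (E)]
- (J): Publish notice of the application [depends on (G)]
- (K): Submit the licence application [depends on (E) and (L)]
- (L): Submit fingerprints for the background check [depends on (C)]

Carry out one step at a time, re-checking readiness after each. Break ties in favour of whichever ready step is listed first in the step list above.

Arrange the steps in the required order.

(A) → (C) → (G) → (B) → (J) → (E) → (F) → (I) → (D) → (H) → (L) → (K)

(A) and (G) have no prerequisites; (A) is listed earlier, so (A) is first.
(C) now also ready, so the ready set is {(C), (G)}; (C) is listed earlier → (C).
Ready: (G) and (L). (G) is listed earlier → (G).
Ready: (B), (J) and (L). (B) is listed earlier → (B).
Now (J) and (L) have their prerequisites met. (J) is listed earlier, so (J) next.
(E) now also ready, so the ready set is {(E), (L)}; (E) is listed earlier → (E).
(F), (I) and (L) are all available; (F) is listed earlier → (F).
(I) and (L) are both available; (I) is listed earlier → (I).
(D) now also ready, so the ready set is {(D), (L)}; (D) is listed earlier → (D).
(H) and (L) are both available; (H) is listed earlier → (H).
That leaves (L) as the only ready step → (L).
(K) is the only step now ready → (K).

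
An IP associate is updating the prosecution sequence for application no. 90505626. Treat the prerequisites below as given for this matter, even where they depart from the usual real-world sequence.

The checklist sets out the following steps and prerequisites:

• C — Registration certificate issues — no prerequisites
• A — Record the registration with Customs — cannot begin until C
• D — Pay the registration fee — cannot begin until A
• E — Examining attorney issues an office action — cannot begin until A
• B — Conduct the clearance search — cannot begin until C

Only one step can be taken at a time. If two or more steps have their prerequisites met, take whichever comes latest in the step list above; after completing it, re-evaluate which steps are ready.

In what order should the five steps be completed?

C has no prerequisites → C first.
Now B and A have their prerequisites met. B is listed later, so B next.
A needed C, now all done → A.
E and D are both available; E is listed later → E.
D needed A, now all done → D.

C, B, A, E, D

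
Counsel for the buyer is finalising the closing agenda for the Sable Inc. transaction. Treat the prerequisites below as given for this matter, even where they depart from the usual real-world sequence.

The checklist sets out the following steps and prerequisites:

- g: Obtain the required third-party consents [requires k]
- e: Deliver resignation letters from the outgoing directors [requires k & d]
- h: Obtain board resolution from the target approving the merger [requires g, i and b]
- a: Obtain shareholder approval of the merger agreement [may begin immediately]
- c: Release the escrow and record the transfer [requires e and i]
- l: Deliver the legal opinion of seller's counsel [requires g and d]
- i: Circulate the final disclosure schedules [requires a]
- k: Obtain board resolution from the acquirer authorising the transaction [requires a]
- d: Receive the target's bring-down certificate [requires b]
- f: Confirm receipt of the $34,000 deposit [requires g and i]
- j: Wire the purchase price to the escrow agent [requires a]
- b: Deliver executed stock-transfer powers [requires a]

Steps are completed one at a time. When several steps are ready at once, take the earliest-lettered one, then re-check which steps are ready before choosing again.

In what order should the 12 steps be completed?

Only a has no prerequisites, so it is first.
Now b, i, j and k have their prerequisites met. b has the earlier label, so b next.
Now d, i, j and k have their prerequisites met. d has the earlier label, so d next.
i, j and k are all available; i has the earlier label → i.
Ready: j and k. j has the earlier label → j.
k needed a, now all done → k.
Now e and g have their prerequisites met. e has the earlier label, so e next.
c now also ready, so the ready set is {c, g}; c has the earlier label → c.
That leaves g as the only ready step → g.
Ready: f, h and l. f has the earlier label → f.
Ready: h and l. h has the earlier label → h.
l is the only step now ready → l.

a b d i j k e c g f h l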